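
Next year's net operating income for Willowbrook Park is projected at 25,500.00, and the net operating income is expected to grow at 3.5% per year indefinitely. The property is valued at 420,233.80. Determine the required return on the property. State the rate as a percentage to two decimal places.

9.57%

P = D₁/(r − g) ⇒ r = D₁/P + g = 25,500.0000/420,233.80 + 0.035 = 0.060681 + 0.035 = 0.095681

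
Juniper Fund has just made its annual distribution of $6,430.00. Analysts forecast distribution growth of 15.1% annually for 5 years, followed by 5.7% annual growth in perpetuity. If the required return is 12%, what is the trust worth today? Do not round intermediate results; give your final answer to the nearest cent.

D_1 = 7400.93000
D_2 = 8518.47043
D_3 = 9804.75946
D_4 = 11285.27814
D_5 = 12989.35514
Terminal value at year 5: TV = D_5×(1+g_2)/(r−g_2) = 13729.74839/0.063 = 217932.51408
P_0 = D_1/(1+r)^1 + D_2/(1+r)^2 + D_3/(1+r)^3 + D_4/(1+r)^4 + D_5/(1+r)^5 + TV/(1+r)^5
    = 6607.97321 + 6790.87247 + 6978.83412 + 7171.99828 + 7370.50895 + 123660.76122 = 158580.94826

$158580.95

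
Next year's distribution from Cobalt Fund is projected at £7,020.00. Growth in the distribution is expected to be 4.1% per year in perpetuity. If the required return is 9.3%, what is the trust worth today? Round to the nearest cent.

Growing perpetuity: P = D₁ / (r − g) = £7,020.0000 / (0.093 − 0.041) = £135,000.00

£135000.00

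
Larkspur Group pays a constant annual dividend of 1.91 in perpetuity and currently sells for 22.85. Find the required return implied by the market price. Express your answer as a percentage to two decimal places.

8.36%

P = C/r ⇒ r = C/P = 1.91/22.85 = 0.083589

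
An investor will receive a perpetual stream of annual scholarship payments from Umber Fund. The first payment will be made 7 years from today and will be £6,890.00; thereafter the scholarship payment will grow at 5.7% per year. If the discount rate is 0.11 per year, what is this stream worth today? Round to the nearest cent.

Value at end of year 6: C₁ / (r − g) = £6,890.00 / (0.11 − 0.057) = £130,000.0000
Discount to today: PV = £130,000.0000 / (1 + 0.11)^6 = £130,000.0000 / 1.870415 = £69,503.31

£69503.31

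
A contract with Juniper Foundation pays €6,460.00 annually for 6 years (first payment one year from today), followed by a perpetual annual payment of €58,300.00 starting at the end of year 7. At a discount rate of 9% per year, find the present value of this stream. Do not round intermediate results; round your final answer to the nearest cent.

PV of 6-year annuity: €6,460.00 × [1 − (1+0.09)^−6] / 0.09 = 28979.03409
Perpetuity value at year 6: €58,300.00 / 0.09 = 647777.77778
PV of perpetuity: 647777.77778 / (1+0.09)^6 = 386248.72397
Total PV = 28979.03409 + 386248.72397 = 415227.75806

€415227.76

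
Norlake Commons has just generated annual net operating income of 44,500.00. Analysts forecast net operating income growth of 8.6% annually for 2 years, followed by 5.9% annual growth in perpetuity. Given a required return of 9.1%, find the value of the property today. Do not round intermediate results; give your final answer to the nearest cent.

D_1 = 48327.00000
D_2 = 52483.12200
Terminal value at year 2: TV = D_2×(1+g_2)/(r−g_2) = 55579.62620/0.032 = 1736863.31869
P_0 = D_1/(1+r)^1 + D_2/(1+r)^2 + TV/(1+r)^2
    = 44296.05866 + 44093.05198 + 1459204.43886 = 1547593.54950

1547593.55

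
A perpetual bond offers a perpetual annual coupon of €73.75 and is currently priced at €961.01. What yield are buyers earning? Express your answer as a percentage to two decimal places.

7.67%

P = C/r ⇒ r = C/P = €73.75/€961.01 = 0.076742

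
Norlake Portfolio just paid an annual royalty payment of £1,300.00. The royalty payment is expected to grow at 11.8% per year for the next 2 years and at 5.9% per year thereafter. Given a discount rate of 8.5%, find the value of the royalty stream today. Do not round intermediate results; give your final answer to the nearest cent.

D_1 = 1453.40000
D_2 = 1624.90120
Terminal value at year 2: TV = D_2×(1+g_2)/(r−g_2) = 1720.77037/0.026 = 66183.47580
P_0 = D_1/(1+r)^1 + D_2/(1+r)^2 + TV/(1+r)^2
    = 1339.53917 + 1380.28091 + 56219.90342 = 58939.72350

£58939.72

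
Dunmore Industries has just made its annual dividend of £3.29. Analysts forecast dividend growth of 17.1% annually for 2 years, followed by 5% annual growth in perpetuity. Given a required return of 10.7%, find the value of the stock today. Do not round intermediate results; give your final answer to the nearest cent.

D_1 = 3.85259
D_2 = 4.51138
Terminal value at year 2: TV = D_2×(1+g_2)/(r−g_2) = 4.73695/0.057 = 83.10442
P_0 = D_1/(1+r)^1 + D_2/(1+r)^2 + TV/(1+r)^2
    = 3.48021 + 3.68141 + 67.81549 = 74.97711

£74.98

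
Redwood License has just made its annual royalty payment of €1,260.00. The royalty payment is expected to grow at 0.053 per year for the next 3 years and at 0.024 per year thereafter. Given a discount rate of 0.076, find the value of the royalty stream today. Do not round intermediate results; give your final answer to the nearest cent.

D_1 = 1326.78000
D_2 = 1397.09934
D_3 = 1471.14561
Terminal value at year 3: TV = D_3×(1+g_2)/(r−g_2) = 1506.45310/0.052 = 28970.25191
P_0 = D_1/(1+r)^1 + D_2/(1+r)^2 + D_3/(1+r)^3 + TV/(1+r)^3
    = 1233.06691 + 1206.70954 + 1180.91556 + 23254.95255 = 26875.64456

€26875.64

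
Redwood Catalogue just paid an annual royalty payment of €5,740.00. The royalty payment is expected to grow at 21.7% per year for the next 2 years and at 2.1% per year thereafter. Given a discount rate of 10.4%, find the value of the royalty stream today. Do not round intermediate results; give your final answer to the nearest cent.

€99105.71

D_1 = 6985.58000
D_2 = 8501.45086
Terminal value at year 2: TV = D_2×(1+g_2)/(r−g_2) = 8679.98133/0.083 = 104578.08829
P_0 = D_1/(1+r)^1 + D_2/(1+r)^2 + TV/(1+r)^2
    = 6327.51812 + 6975.17169 + 85803.01562 = 99105.70543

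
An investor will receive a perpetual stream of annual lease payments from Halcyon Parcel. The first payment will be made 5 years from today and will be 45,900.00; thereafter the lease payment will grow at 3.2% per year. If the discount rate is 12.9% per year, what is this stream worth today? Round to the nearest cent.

291249.50

Value at end of year 4: C₁ / (r − g) = 45,900.00 / (0.129 − 0.032) = 473,195.8763
Discount to today: PV = 473,195.8763 / (1 + 0.129)^4 = 473,195.8763 / 1.624710 = 291,249.50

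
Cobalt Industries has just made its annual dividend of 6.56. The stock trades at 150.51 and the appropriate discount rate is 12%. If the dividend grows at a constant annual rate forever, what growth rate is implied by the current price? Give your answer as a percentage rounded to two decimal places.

P = D₀(1+g)/(r−g) ⇒ P(r−g) = D₀(1+g) ⇒ g(P+D₀) = P·r − D₀
g = (P·r − D₀)/(P + D₀) = (150.51×0.12 − 6.56) / (150.51 + 6.56) = 0.073223

7.32%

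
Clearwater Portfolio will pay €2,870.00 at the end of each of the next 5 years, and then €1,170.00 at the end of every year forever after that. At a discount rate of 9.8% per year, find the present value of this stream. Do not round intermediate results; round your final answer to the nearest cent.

PV of 5-year annuity: €2,870.00 × [1 − (1+0.098)^−5] / 0.098 = 10935.37407
Perpetuity value at year 5: €1,170.00 / 0.098 = 11938.77551
PV of perpetuity: 11938.77551 / (1+0.098)^5 = 7480.80071
Total PV = 10935.37407 + 7480.80071 = 18416.17479

€18416.17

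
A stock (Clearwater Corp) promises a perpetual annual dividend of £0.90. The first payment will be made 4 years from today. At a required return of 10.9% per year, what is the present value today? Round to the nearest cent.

Value at end of year 3: C / r = £0.90 / 0.109 = £8.2569
Discount to today: PV = £8.2569 / (1 + 0.109)^3 = £8.2569 / 1.363938 = £6.05

£6.05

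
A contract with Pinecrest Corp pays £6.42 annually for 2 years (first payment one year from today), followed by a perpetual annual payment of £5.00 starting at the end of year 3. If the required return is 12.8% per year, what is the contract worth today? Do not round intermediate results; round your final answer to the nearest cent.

£41.44

PV of 2-year annuity: £6.42 × [1 − (1+0.128)^−2] / 0.128 = 10.73714
Perpetuity value at year 2: £5.00 / 0.128 = 39.06250
PV of perpetuity: 39.06250 / (1+0.128)^2 = 30.70024
Total PV = 10.73714 + 30.70024 = 41.43738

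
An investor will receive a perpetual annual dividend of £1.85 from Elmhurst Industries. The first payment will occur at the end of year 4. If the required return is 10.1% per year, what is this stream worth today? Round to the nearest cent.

Value at end of year 3: C / r = £1.85 / 0.101 = £18.3168
Discount to today: PV = £18.3168 / (1 + 0.101)^3 = £18.3168 / 1.334633 = £13.72

£13.72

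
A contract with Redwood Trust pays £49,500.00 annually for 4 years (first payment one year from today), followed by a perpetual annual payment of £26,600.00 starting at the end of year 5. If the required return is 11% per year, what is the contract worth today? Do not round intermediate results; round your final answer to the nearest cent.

PV of 4-year annuity: £49,500.00 × [1 − (1+0.11)^−4] / 0.11 = 153571.06163
Perpetuity value at year 4: £26,600.00 / 0.11 = 241818.18182
PV of perpetuity: 241818.18182 / (1+0.11)^4 = 159293.12648
Total PV = 153571.06163 + 159293.12648 = 312864.18811

£312864.19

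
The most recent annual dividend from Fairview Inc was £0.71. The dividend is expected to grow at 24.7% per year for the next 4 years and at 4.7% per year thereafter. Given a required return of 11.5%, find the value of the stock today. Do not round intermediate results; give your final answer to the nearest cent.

D_1 = 0.88537
D_2 = 1.10406
D_3 = 1.37676
D_4 = 1.71682
Terminal value at year 4: TV = D_4×(1+g_2)/(r−g_2) = 1.79751/0.068 = 26.43394
P_0 = D_1/(1+r)^1 + D_2/(1+r)^2 + D_3/(1+r)^3 + D_4/(1+r)^4 + TV/(1+r)^4
    = 0.79405 + 0.88806 + 0.99319 + 1.11077 + 17.10261 = 20.88869

£20.89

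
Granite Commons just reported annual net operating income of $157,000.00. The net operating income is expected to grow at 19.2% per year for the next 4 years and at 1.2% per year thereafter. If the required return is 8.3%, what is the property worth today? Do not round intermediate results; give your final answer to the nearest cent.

$4086809.40

D_1 = 187144.00000
D_2 = 223075.64800
D_3 = 265906.17242
D_4 = 316960.15752
Terminal value at year 4: TV = D_4×(1+g_2)/(r−g_2) = 320763.67941/0.071 = 4517798.30155
P_0 = D_1/(1+r)^1 + D_2/(1+r)^2 + D_3/(1+r)^3 + D_4/(1+r)^4 + TV/(1+r)^4
    = 172801.47738 + 190193.31582 + 209335.57937 + 230404.44193 + 3284074.58075 = 4086809.39525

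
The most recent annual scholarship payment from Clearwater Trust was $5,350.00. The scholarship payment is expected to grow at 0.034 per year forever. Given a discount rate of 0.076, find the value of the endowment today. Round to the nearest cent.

D₁ = D₀ × (1 + g) = $5,350.00 × 1.034 = $5,531.9000
Growing perpetuity: P = D₁ / (r − g) = $5,531.9000 / (0.076 − 0.034) = $131,711.90

$131711.90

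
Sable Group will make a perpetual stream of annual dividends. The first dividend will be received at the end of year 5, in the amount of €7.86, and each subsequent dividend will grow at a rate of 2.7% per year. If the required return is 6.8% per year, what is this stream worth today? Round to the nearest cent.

€147.35

Value at end of year 4: C₁ / (r − g) = €7.86 / (0.068 − 0.027) = €191.7073
Discount to today: PV = €191.7073 / (1 + 0.068)^4 = €191.7073 / 1.301023 = €147.35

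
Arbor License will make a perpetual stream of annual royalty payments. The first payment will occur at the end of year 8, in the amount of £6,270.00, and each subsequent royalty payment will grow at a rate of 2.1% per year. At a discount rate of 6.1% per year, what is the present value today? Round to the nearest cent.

£103561.86

Value at end of year 7: C₁ / (r − g) = £6,270.00 / (0.061 − 0.021) = £156,750.0000
Discount to today: PV = £156,750.0000 / (1 + 0.061)^7 = £156,750.0000 / 1.513588 = £103,561.86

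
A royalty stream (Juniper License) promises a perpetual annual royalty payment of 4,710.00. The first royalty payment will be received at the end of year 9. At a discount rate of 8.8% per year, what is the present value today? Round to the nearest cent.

27258.82

Value at end of year 8: C / r = 4,710.00 / 0.088 = 53,522.7273
Discount to today: PV = 53,522.7273 / (1 + 0.088)^8 = 53,522.7273 / 1.963501 = 27,258.82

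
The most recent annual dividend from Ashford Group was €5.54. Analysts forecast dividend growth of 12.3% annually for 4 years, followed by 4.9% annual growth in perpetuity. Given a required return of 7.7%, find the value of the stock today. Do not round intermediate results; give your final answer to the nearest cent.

D_1 = 6.22142
D_2 = 6.98665
D_3 = 7.84601
D_4 = 8.81107
Terminal value at year 4: TV = D_4×(1+g_2)/(r−g_2) = 9.24282/0.028 = 330.10055
P_0 = D_1/(1+r)^1 + D_2/(1+r)^2 + D_3/(1+r)^3 + D_4/(1+r)^4 + TV/(1+r)^4
    = 5.77662 + 6.02335 + 6.28061 + 6.54886 + 245.34851 = 269.97796

€269.98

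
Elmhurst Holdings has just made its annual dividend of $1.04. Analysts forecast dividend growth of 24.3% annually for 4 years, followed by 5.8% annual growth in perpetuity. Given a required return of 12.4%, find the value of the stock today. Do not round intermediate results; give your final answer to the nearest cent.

D_1 = 1.29272
D_2 = 1.60685
D_3 = 1.99732
D_4 = 2.48266
Terminal value at year 4: TV = D_4×(1+g_2)/(r−g_2) = 2.62666/0.066 = 39.79785
P_0 = D_1/(1+r)^1 + D_2/(1+r)^2 + D_3/(1+r)^3 + D_4/(1+r)^4 + TV/(1+r)^4
    = 1.15011 + 1.27187 + 1.40653 + 1.55544 + 24.93414 = 30.31808

$30.32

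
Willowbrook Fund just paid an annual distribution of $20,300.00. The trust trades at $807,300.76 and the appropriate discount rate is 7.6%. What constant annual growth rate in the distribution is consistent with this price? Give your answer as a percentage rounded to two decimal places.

P = D₀(1+g)/(r−g) ⇒ P(r−g) = D₀(1+g) ⇒ g(P+D₀) = P·r − D₀
g = (P·r − D₀)/(P + D₀) = ($807,300.76×0.076 − $20,300.00) / ($807,300.76 + $20,300.00) = 0.049607

4.96%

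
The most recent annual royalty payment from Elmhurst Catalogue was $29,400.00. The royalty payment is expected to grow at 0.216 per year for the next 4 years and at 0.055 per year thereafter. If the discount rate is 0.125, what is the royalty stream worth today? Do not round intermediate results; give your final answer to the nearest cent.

$748203.78

D_1 = 35750.40000
D_2 = 43472.48640
D_3 = 52862.54346
D_4 = 64280.85285
Terminal value at year 4: TV = D_4×(1+g_2)/(r−g_2) = 67816.29976/0.07 = 968804.28224
P_0 = D_1/(1+r)^1 + D_2/(1+r)^2 + D_3/(1+r)^3 + D_4/(1+r)^4 + TV/(1+r)^4
    = 31778.13333 + 34348.63123 + 37127.05384 + 40130.21998 + 604819.74395 = 748203.78234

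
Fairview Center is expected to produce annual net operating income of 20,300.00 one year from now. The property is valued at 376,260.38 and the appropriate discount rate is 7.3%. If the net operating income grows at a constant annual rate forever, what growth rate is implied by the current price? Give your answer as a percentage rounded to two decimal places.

1.90%

P = D₁/(r−g) ⇒ g = r − D₁/P = 0.073 − 20,300.00/376,260.38 = 0.019048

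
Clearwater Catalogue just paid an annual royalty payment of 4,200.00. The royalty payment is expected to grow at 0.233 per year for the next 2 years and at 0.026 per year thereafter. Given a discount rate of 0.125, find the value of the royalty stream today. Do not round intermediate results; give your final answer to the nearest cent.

61933.96

D_1 = 5178.60000
D_2 = 6385.21380
Terminal value at year 2: TV = D_2×(1+g_2)/(r−g_2) = 6551.22936/0.099 = 66174.03393
P_0 = D_1/(1+r)^1 + D_2/(1+r)^2 + TV/(1+r)^2
    = 4603.20000 + 5045.10720 + 52285.65644 = 61933.96364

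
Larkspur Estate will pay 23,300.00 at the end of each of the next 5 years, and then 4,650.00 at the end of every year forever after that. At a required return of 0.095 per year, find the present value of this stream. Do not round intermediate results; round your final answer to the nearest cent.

120557.94

PV of 5-year annuity: 23,300.00 × [1 − (1+0.095)^−5] / 0.095 = 89465.21473
Perpetuity value at year 5: 4,650.00 / 0.095 = 48947.36842
PV of perpetuity: 48947.36842 / (1+0.095)^5 = 31092.72256
Total PV = 89465.21473 + 31092.72256 = 120557.93729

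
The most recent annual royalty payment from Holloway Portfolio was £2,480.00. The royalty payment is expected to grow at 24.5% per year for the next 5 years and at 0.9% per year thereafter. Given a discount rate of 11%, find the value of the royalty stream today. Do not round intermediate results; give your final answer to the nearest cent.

£61708.05

D_1 = 3087.60000
D_2 = 3844.06200
D_3 = 4785.85719
D_4 = 5958.39220
D_5 = 7418.19829
Terminal value at year 5: TV = D_5×(1+g_2)/(r−g_2) = 7484.96208/0.101 = 74108.53540
P_0 = D_1/(1+r)^1 + D_2/(1+r)^2 + D_3/(1+r)^3 + D_4/(1+r)^4 + D_5/(1+r)^5 + TV/(1+r)^5
    = 2781.62162 + 3119.92695 + 3499.37753 + 3924.97750 + 4402.33963 + 43979.80875 = 61708.05199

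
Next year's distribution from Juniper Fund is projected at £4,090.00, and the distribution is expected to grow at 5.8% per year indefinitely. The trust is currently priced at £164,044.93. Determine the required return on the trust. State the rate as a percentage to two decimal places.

P = D₁/(r − g) ⇒ r = D₁/P + g = £4,090.0000/£164,044.93 + 0.058 = 0.024932 + 0.058 = 0.082932

8.29%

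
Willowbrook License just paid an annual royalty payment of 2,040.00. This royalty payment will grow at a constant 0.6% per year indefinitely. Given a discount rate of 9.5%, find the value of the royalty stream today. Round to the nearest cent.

D₁ = D₀ × (1 + g) = 2,040.00 × 1.006 = 2,052.2400
Growing perpetuity: P = D₁ / (r − g) = 2,052.2400 / (0.095 − 0.006) = 23,058.88

23058.88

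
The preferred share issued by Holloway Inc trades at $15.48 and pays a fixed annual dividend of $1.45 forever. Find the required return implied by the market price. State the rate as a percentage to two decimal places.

P = C/r ⇒ r = C/P = $1.45/$15.48 = 0.093669

9.37%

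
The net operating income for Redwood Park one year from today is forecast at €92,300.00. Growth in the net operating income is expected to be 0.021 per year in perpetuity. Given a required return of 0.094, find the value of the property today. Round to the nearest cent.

Growing perpetuity: P = D₁ / (r − g) = €92,300.0000 / (0.094 − 0.021) = €1,264,383.56

€1264383.56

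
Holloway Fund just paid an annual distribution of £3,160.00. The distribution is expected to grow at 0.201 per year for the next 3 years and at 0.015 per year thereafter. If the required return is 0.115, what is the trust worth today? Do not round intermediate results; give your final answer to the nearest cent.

£51101.78

D_1 = 3795.16000
D_2 = 4557.98716
D_3 = 5474.14258
Terminal value at year 3: TV = D_3×(1+g_2)/(r−g_2) = 5556.25472/0.1 = 55562.54718
P_0 = D_1/(1+r)^1 + D_2/(1+r)^2 + D_3/(1+r)^3 + TV/(1+r)^3
    = 3403.73094 + 3666.26086 + 3949.03973 + 40082.75322 = 51101.78475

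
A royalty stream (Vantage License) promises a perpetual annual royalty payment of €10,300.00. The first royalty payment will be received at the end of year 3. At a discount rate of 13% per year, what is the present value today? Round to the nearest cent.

Value at end of year 2: C / r = €10,300.00 / 0.13 = €79,230.7692
Discount to today: PV = €79,230.7692 / (1 + 0.13)^2 = €79,230.7692 / 1.276900 = €62,049.31

€62049.31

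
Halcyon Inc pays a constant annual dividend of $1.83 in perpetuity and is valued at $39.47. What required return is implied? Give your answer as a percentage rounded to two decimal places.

P = C/r ⇒ r = C/P = $1.83/$39.47 = 0.046364

4.64%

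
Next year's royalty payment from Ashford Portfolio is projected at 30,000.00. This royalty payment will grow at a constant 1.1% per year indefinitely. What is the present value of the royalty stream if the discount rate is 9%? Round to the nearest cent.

379746.84

Growing perpetuity: P = D₁ / (r − g) = 30,000.0000 / (0.09 − 0.011) = 379,746.84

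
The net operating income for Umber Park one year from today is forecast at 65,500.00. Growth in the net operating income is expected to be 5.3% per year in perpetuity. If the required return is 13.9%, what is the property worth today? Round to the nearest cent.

761627.91

Growing perpetuity: P = D₁ / (r − g) = 65,500.0000 / (0.139 − 0.053) = 761,627.91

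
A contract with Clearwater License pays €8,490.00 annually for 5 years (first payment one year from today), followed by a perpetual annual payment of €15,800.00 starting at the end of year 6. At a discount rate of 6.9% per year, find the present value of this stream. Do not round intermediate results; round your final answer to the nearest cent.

PV of 5-year annuity: €8,490.00 × [1 − (1+0.069)^−5] / 0.069 = 34904.08157
Perpetuity value at year 5: €15,800.00 / 0.069 = 228985.50725
PV of perpetuity: 228985.50725 / (1+0.069)^5 = 164028.55921
Total PV = 34904.08157 + 164028.55921 = 198932.64078

€198932.64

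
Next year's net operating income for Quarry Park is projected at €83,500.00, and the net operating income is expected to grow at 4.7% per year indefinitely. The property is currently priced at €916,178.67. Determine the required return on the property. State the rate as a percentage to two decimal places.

13.81%

P = D₁/(r − g) ⇒ r = D₁/P + g = €83,500.0000/€916,178.67 + 0.047 = 0.091139 + 0.047 = 0.138139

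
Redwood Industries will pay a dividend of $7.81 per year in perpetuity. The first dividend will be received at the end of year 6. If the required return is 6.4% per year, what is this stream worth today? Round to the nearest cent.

Value at end of year 5: C / r = $7.81 / 0.064 = $122.0313
Discount to today: PV = $122.0313 / (1 + 0.064)^5 = $122.0313 / 1.363666 = $89.49

$89.49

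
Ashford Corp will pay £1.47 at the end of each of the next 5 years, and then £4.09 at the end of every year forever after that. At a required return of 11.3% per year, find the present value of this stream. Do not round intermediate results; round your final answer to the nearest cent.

£26.58

PV of 5-year annuity: £1.47 × [1 − (1+0.113)^−5] / 0.113 = 5.39222
Perpetuity value at year 5: £4.09 / 0.113 = 36.19469
PV of perpetuity: 36.19469 / (1+0.113)^5 = 21.19186
Total PV = 5.39222 + 21.19186 = 26.58407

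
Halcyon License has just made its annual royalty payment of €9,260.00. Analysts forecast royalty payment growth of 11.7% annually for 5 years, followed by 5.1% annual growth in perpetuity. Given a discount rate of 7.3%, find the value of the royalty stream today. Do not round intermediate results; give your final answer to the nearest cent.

€593143.85

D_1 = 10343.42000
D_2 = 11553.60014
D_3 = 12905.37136
D_4 = 14415.29981
D_5 = 16101.88988
Terminal value at year 5: TV = D_5×(1+g_2)/(r−g_2) = 16923.08627/0.022 = 769231.19392
P_0 = D_1/(1+r)^1 + D_2/(1+r)^2 + D_3/(1+r)^3 + D_4/(1+r)^4 + D_5/(1+r)^5 + TV/(1+r)^5
    = 9639.72041 + 10035.01183 + 10446.51279 + 10874.88796 + 11320.82931 + 540826.89121 = 593143.85351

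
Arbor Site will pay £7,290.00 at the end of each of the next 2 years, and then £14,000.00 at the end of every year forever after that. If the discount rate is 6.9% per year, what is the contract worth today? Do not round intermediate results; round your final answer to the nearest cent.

PV of 2-year annuity: £7,290.00 × [1 − (1+0.069)^−2] / 0.069 = 13198.74409
Perpetuity value at year 2: £14,000.00 / 0.069 = 202898.55072
PV of perpetuity: 202898.55072 / (1+0.069)^2 = 177551.16838
Total PV = 13198.74409 + 177551.16838 = 190749.91247

£190749.91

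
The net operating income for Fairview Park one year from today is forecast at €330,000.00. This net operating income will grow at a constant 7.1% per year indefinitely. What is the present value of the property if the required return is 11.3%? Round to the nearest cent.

Growing perpetuity: P = D₁ / (r − g) = €330,000.0000 / (0.113 − 0.071) = €7,857,142.86

€7857142.86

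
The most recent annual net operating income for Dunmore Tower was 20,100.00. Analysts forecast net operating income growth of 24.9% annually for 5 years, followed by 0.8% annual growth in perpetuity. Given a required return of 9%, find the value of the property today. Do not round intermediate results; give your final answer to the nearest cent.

D_1 = 25104.90000
D_2 = 31356.02010
D_3 = 39163.66910
D_4 = 48915.42271
D_5 = 61095.36297
Terminal value at year 5: TV = D_5×(1+g_2)/(r−g_2) = 61584.12587/0.082 = 751025.92526
P_0 = D_1/(1+r)^1 + D_2/(1+r)^2 + D_3/(1+r)^3 + D_4/(1+r)^4 + D_5/(1+r)^5 + TV/(1+r)^5
    = 23032.01835 + 26391.73479 + 30241.53830 + 34652.91866 + 39707.79395 + 488115.32075 = 642141.32479

642141.32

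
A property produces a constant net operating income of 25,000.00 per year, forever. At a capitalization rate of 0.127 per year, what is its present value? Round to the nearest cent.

196850.39

Level perpetuity: PV = C / r = 25,000.00 / 0.127 = 196,850.39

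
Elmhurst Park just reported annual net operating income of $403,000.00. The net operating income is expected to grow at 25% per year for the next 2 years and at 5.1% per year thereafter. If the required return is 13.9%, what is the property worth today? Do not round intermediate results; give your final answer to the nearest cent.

$6724573.99

D_1 = 503750.00000
D_2 = 629687.50000
Terminal value at year 2: TV = D_2×(1+g_2)/(r−g_2) = 661801.56250/0.088 = 7520472.30114
P_0 = D_1/(1+r)^1 + D_2/(1+r)^2 + TV/(1+r)^2
    = 442273.92450 + 485375.24637 + 5796924.81748 = 6724573.98835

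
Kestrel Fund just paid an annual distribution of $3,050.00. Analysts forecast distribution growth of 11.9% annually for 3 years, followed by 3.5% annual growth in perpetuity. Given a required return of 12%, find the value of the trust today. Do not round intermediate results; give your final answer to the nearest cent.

$46172.52

D_1 = 3412.95000
D_2 = 3819.09105
D_3 = 4273.56288
Terminal value at year 3: TV = D_3×(1+g_2)/(r−g_2) = 4423.13759/0.085 = 52036.91278
P_0 = D_1/(1+r)^1 + D_2/(1+r)^2 + D_3/(1+r)^3 + TV/(1+r)^3
    = 3047.27679 + 3044.55600 + 3041.83765 + 37038.84667 = 46172.51711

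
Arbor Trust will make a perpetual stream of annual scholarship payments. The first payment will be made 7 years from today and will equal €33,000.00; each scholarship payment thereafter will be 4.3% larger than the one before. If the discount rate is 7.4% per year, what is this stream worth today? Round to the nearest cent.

Value at end of year 6: C₁ / (r − g) = €33,000.00 / (0.074 − 0.043) = €1,064,516.1290
Discount to today: PV = €1,064,516.1290 / (1 + 0.074)^6 = €1,064,516.1290 / 1.534708 = €693,627.91

€693627.91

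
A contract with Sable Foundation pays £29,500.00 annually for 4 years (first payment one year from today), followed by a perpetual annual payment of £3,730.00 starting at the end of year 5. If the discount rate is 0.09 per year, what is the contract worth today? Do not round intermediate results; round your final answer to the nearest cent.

£124932.03

PV of 4-year annuity: £29,500.00 × [1 − (1+0.09)^−4] / 0.09 = 95571.73637
Perpetuity value at year 4: £3,730.00 / 0.09 = 41444.44444
PV of perpetuity: 41444.44444 / (1+0.09)^4 = 29360.28930
Total PV = 95571.73637 + 29360.28930 = 124932.02568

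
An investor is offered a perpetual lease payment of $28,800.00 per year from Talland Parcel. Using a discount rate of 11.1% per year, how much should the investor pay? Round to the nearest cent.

Level perpetuity: PV = C / r = $28,800.00 / 0.111 = $259,459.46

$259459.46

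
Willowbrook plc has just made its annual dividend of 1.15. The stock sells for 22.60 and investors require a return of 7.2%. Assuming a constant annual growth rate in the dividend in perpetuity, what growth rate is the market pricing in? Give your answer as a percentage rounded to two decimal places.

P = D₀(1+g)/(r−g) ⇒ P(r−g) = D₀(1+g) ⇒ g(P+D₀) = P·r − D₀
g = (P·r − D₀)/(P + D₀) = (22.60×0.072 − 1.15) / (22.60 + 1.15) = 0.020093

2.01%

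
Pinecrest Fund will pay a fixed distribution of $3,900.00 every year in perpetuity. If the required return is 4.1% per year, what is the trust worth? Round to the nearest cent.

Level perpetuity: PV = C / r = $3,900.00 / 0.041 = $95,121.95

$95121.95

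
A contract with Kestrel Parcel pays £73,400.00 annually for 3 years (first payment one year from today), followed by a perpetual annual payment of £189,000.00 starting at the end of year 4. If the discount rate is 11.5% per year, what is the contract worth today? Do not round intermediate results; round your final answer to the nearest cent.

£1363423.46

PV of 3-year annuity: £73,400.00 × [1 − (1+0.115)^−3] / 0.115 = 177820.26296
Perpetuity value at year 3: £189,000.00 / 0.115 = 1643478.26087
PV of perpetuity: 1643478.26087 / (1+0.115)^3 = 1185603.19686
Total PV = 177820.26296 + 1185603.19686 = 1363423.45981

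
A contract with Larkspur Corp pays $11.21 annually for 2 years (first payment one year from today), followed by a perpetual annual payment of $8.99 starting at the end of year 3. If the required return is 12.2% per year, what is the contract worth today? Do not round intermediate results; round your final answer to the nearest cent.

$77.43

PV of 2-year annuity: $11.21 × [1 − (1+0.122)^−2] / 0.122 = 18.89580
Perpetuity value at year 2: $8.99 / 0.122 = 73.68852
PV of perpetuity: 73.68852 / (1+0.122)^2 = 58.53480
Total PV = 18.89580 + 58.53480 = 77.43060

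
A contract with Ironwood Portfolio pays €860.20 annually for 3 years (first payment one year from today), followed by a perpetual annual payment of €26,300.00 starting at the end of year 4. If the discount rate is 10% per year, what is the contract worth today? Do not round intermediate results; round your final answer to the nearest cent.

€199734.98

PV of 3-year annuity: €860.20 × [1 − (1+0.1)^−3] / 0.1 = 2139.19008
Perpetuity value at year 3: €26,300.00 / 0.1 = 263000.00000
PV of perpetuity: 263000.00000 / (1+0.1)^3 = 197595.79264
Total PV = 2139.19008 + 197595.79264 = 199734.98272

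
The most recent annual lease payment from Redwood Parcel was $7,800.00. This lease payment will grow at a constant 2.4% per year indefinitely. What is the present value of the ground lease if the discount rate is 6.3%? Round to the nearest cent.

D₁ = D₀ × (1 + g) = $7,800.00 × 1.024 = $7,987.2000
Growing perpetuity: P = D₁ / (r − g) = $7,987.2000 / (0.063 − 0.024) = $204,800.00

$204800.00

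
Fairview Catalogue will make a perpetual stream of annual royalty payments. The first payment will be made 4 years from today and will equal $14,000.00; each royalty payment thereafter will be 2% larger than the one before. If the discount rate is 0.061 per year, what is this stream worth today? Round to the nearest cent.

$285889.38

Value at end of year 3: C₁ / (r − g) = $14,000.00 / (0.061 − 0.02) = $341,463.4146
Discount to today: PV = $341,463.4146 / (1 + 0.061)^3 = $341,463.4146 / 1.194390 = $285,889.38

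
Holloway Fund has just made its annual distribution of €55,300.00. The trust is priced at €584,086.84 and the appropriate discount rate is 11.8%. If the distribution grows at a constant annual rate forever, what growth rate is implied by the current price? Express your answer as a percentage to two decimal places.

2.13%

P = D₀(1+g)/(r−g) ⇒ P(r−g) = D₀(1+g) ⇒ g(P+D₀) = P·r − D₀
g = (P·r − D₀)/(P + D₀) = (€584,086.84×0.118 − €55,300.00) / (€584,086.84 + €55,300.00) = 0.021305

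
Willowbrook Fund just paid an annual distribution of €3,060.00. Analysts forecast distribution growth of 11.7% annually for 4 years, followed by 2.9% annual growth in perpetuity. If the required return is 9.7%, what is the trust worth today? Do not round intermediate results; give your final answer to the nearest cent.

D_1 = 3418.02000
D_2 = 3817.92834
D_3 = 4264.62596
D_4 = 4763.58719
Terminal value at year 4: TV = D_4×(1+g_2)/(r−g_2) = 4901.73122/0.068 = 72084.28266
P_0 = D_1/(1+r)^1 + D_2/(1+r)^2 + D_3/(1+r)^3 + D_4/(1+r)^4 + TV/(1+r)^4
    = 3115.78851 + 3172.59414 + 3230.43542 + 3289.33123 + 49775.32114 = 62583.47044

€62583.47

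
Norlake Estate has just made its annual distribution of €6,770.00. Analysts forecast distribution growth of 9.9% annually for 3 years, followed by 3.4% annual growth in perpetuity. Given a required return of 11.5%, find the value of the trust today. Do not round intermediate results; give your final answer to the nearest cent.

€102487.37

D_1 = 7440.23000
D_2 = 8176.81277
D_3 = 8986.31723
Terminal value at year 3: TV = D_3×(1+g_2)/(r−g_2) = 9291.85202/0.081 = 114714.22247
P_0 = D_1/(1+r)^1 + D_2/(1+r)^2 + D_3/(1+r)^3 + TV/(1+r)^3
    = 6672.85202 + 6577.09809 + 6482.71820 + 82754.69906 = 102487.36737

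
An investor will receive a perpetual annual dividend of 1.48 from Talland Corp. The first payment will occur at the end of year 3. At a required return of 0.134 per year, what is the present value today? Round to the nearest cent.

Value at end of year 2: C / r = 1.48 / 0.134 = 11.0448
Discount to today: PV = 11.0448 / (1 + 0.134)^2 = 11.0448 / 1.285956 = 8.59

8.59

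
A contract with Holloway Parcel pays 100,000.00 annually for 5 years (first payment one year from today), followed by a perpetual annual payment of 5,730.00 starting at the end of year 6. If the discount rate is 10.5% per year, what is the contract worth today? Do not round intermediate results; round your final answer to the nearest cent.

407410.67

PV of 5-year annuity: 100,000.00 × [1 − (1+0.105)^−5] / 0.105 = 374285.82235
Perpetuity value at year 5: 5,730.00 / 0.105 = 54571.42857
PV of perpetuity: 54571.42857 / (1+0.105)^5 = 33124.85095
Total PV = 374285.82235 + 33124.85095 = 407410.67330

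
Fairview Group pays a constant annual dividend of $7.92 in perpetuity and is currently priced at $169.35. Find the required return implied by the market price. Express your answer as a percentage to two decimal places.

4.68%

P = C/r ⇒ r = C/P = $7.92/$169.35 = 0.046767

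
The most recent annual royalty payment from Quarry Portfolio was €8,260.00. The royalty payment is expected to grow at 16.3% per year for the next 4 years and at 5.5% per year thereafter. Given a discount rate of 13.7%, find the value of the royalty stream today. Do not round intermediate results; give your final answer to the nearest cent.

€151303.57

D_1 = 9606.38000
D_2 = 11172.21994
D_3 = 12993.29179
D_4 = 15111.19835
Terminal value at year 4: TV = D_4×(1+g_2)/(r−g_2) = 15942.31426/0.082 = 194418.46660
P_0 = D_1/(1+r)^1 + D_2/(1+r)^2 + D_3/(1+r)^3 + D_4/(1+r)^4 + TV/(1+r)^4
    = 8448.88303 + 8642.08528 + 8839.70552 + 9041.84478 + 116331.05179 = 151303.57040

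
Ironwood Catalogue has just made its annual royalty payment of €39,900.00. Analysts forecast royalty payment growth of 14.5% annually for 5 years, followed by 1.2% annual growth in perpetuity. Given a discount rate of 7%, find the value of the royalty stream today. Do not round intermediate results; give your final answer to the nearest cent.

D_1 = 45685.50000
D_2 = 52309.89750
D_3 = 59894.83264
D_4 = 68579.58337
D_5 = 78523.62296
Terminal value at year 5: TV = D_5×(1+g_2)/(r−g_2) = 79465.90643/0.058 = 1370101.83507
P_0 = D_1/(1+r)^1 + D_2/(1+r)^2 + D_3/(1+r)^3 + D_4/(1+r)^4 + D_5/(1+r)^5 + TV/(1+r)^5
    = 42696.72897 + 45689.49035 + 48892.02472 + 52319.03580 + 55986.25793 + 976863.67289 = 1222447.21066

€1222447.21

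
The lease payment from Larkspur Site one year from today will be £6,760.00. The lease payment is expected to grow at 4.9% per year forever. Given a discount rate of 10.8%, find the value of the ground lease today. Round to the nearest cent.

Growing perpetuity: P = D₁ / (r − g) = £6,760.0000 / (0.108 − 0.049) = £114,576.27

£114576.27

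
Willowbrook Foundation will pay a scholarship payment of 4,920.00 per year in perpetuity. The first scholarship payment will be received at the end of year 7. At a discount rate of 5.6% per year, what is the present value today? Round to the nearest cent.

63356.85

Value at end of year 6: C / r = 4,920.00 / 0.056 = 87,857.1429
Discount to today: PV = 87,857.1429 / (1 + 0.056)^6 = 87,857.1429 / 1.386703 = 63,356.85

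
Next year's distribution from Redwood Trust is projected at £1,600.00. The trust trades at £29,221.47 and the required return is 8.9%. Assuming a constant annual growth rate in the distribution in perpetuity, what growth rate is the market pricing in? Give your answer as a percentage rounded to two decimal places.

P = D₁/(r−g) ⇒ g = r − D₁/P = 0.089 − £1,600.00/£29,221.47 = 0.034246

3.42%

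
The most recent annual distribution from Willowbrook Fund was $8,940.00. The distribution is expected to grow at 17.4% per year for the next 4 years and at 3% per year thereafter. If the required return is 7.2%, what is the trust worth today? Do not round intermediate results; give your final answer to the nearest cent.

$360483.73

D_1 = 10495.56000
D_2 = 12321.78744
D_3 = 14465.77845
D_4 = 16982.82391
Terminal value at year 4: TV = D_4×(1+g_2)/(r−g_2) = 17492.30862/0.042 = 416483.53864
P_0 = D_1/(1+r)^1 + D_2/(1+r)^2 + D_3/(1+r)^3 + D_4/(1+r)^4 + TV/(1+r)^4
    = 9790.63433 + 10722.20588 + 11742.41577 + 12859.69786 + 315368.78093 = 360483.73476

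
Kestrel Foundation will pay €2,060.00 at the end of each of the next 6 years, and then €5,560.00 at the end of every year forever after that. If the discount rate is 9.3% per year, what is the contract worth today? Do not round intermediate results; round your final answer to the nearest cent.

PV of 6-year annuity: €2,060.00 × [1 − (1+0.093)^−6] / 0.093 = 9158.91790
Perpetuity value at year 6: €5,560.00 / 0.093 = 59784.94624
PV of perpetuity: 59784.94624 / (1+0.093)^6 = 35064.76005
Total PV = 9158.91790 + 35064.76005 = 44223.67795

€44223.68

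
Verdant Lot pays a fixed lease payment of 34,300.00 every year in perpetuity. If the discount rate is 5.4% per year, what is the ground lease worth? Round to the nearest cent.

Level perpetuity: PV = C / r = 34,300.00 / 0.054 = 635,185.19

635185.19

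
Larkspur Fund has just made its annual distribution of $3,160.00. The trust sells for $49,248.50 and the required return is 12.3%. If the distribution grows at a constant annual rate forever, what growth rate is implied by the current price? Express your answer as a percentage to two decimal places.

P = D₀(1+g)/(r−g) ⇒ P(r−g) = D₀(1+g) ⇒ g(P+D₀) = P·r − D₀
g = (P·r − D₀)/(P + D₀) = ($49,248.50×0.123 − $3,160.00) / ($49,248.50 + $3,160.00) = 0.055288

5.53%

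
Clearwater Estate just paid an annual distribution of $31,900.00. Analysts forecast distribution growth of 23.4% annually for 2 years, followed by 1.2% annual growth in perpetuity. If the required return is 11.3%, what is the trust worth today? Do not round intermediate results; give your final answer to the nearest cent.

$467488.11

D_1 = 39364.60000
D_2 = 48575.91640
Terminal value at year 2: TV = D_2×(1+g_2)/(r−g_2) = 49158.82740/0.101 = 486721.06333
P_0 = D_1/(1+r)^1 + D_2/(1+r)^2 + TV/(1+r)^2
    = 35368.01438 + 39213.05457 + 392907.04186 = 467488.11081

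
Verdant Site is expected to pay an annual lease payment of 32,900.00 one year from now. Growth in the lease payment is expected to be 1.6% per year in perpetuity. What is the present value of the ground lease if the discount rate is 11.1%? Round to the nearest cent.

Growing perpetuity: P = D₁ / (r − g) = 32,900.0000 / (0.111 − 0.016) = 346,315.79

346315.79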